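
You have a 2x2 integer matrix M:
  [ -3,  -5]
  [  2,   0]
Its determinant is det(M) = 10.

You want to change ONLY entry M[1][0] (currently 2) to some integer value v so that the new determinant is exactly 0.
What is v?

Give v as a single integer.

Answer: 0

Derivation:
det is linear in entry M[1][0]: det = old_det + (v - 2) * C_10
Cofactor C_10 = 5
Want det = 0: 10 + (v - 2) * 5 = 0
  (v - 2) = -10 / 5 = -2
  v = 2 + (-2) = 0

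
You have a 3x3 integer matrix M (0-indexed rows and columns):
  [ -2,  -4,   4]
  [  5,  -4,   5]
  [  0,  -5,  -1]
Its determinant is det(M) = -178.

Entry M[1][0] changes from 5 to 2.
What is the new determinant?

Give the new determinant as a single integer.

Answer: -106

Derivation:
det is linear in row 1: changing M[1][0] by delta changes det by delta * cofactor(1,0).
Cofactor C_10 = (-1)^(1+0) * minor(1,0) = -24
Entry delta = 2 - 5 = -3
Det delta = -3 * -24 = 72
New det = -178 + 72 = -106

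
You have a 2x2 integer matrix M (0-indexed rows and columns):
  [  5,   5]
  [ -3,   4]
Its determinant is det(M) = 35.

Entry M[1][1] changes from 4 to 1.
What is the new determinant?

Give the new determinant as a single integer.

Answer: 20

Derivation:
det is linear in row 1: changing M[1][1] by delta changes det by delta * cofactor(1,1).
Cofactor C_11 = (-1)^(1+1) * minor(1,1) = 5
Entry delta = 1 - 4 = -3
Det delta = -3 * 5 = -15
New det = 35 + -15 = 20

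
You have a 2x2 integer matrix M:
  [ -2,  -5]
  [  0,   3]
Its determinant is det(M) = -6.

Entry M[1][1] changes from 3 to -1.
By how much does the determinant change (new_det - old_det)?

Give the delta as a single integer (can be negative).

Cofactor C_11 = -2
Entry delta = -1 - 3 = -4
Det delta = entry_delta * cofactor = -4 * -2 = 8

Answer: 8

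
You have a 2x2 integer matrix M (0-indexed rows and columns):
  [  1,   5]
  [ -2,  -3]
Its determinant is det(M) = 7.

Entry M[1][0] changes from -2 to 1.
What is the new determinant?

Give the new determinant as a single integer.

Answer: -8

Derivation:
det is linear in row 1: changing M[1][0] by delta changes det by delta * cofactor(1,0).
Cofactor C_10 = (-1)^(1+0) * minor(1,0) = -5
Entry delta = 1 - -2 = 3
Det delta = 3 * -5 = -15
New det = 7 + -15 = -8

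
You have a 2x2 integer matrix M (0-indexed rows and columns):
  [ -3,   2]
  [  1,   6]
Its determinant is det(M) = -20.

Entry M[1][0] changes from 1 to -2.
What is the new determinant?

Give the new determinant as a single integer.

Answer: -14

Derivation:
det is linear in row 1: changing M[1][0] by delta changes det by delta * cofactor(1,0).
Cofactor C_10 = (-1)^(1+0) * minor(1,0) = -2
Entry delta = -2 - 1 = -3
Det delta = -3 * -2 = 6
New det = -20 + 6 = -14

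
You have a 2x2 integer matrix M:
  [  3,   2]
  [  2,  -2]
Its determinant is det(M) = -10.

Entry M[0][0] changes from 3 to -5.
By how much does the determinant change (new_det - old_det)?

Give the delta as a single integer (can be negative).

Cofactor C_00 = -2
Entry delta = -5 - 3 = -8
Det delta = entry_delta * cofactor = -8 * -2 = 16

Answer: 16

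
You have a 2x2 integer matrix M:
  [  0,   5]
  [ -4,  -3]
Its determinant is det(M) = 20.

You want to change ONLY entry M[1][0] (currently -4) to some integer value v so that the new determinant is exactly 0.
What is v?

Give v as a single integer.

det is linear in entry M[1][0]: det = old_det + (v - -4) * C_10
Cofactor C_10 = -5
Want det = 0: 20 + (v - -4) * -5 = 0
  (v - -4) = -20 / -5 = 4
  v = -4 + (4) = 0

Answer: 0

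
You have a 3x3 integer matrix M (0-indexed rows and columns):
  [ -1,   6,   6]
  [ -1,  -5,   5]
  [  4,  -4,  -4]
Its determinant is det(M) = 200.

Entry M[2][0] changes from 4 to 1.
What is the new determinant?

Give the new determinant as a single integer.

Answer: 20

Derivation:
det is linear in row 2: changing M[2][0] by delta changes det by delta * cofactor(2,0).
Cofactor C_20 = (-1)^(2+0) * minor(2,0) = 60
Entry delta = 1 - 4 = -3
Det delta = -3 * 60 = -180
New det = 200 + -180 = 20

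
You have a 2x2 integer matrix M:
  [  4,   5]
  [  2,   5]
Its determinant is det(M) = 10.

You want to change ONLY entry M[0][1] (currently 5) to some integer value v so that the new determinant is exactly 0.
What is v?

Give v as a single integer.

Answer: 10

Derivation:
det is linear in entry M[0][1]: det = old_det + (v - 5) * C_01
Cofactor C_01 = -2
Want det = 0: 10 + (v - 5) * -2 = 0
  (v - 5) = -10 / -2 = 5
  v = 5 + (5) = 10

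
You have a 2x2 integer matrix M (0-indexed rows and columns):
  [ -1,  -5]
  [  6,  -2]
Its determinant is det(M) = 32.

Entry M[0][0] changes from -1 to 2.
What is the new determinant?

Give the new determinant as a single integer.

det is linear in row 0: changing M[0][0] by delta changes det by delta * cofactor(0,0).
Cofactor C_00 = (-1)^(0+0) * minor(0,0) = -2
Entry delta = 2 - -1 = 3
Det delta = 3 * -2 = -6
New det = 32 + -6 = 26

Answer: 26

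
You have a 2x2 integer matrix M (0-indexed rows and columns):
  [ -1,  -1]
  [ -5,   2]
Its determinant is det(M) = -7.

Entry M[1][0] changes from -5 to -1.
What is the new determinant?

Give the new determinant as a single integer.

det is linear in row 1: changing M[1][0] by delta changes det by delta * cofactor(1,0).
Cofactor C_10 = (-1)^(1+0) * minor(1,0) = 1
Entry delta = -1 - -5 = 4
Det delta = 4 * 1 = 4
New det = -7 + 4 = -3

Answer: -3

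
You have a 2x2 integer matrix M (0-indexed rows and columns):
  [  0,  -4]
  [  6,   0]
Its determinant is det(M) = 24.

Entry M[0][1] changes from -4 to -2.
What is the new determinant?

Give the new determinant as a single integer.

det is linear in row 0: changing M[0][1] by delta changes det by delta * cofactor(0,1).
Cofactor C_01 = (-1)^(0+1) * minor(0,1) = -6
Entry delta = -2 - -4 = 2
Det delta = 2 * -6 = -12
New det = 24 + -12 = 12

Answer: 12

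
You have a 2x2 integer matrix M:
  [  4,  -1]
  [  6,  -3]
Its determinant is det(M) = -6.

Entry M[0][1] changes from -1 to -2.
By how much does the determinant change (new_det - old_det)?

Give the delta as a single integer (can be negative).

Answer: 6

Derivation:
Cofactor C_01 = -6
Entry delta = -2 - -1 = -1
Det delta = entry_delta * cofactor = -1 * -6 = 6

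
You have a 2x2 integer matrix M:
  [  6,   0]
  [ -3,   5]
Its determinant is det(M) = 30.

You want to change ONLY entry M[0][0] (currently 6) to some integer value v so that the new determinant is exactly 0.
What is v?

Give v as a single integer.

det is linear in entry M[0][0]: det = old_det + (v - 6) * C_00
Cofactor C_00 = 5
Want det = 0: 30 + (v - 6) * 5 = 0
  (v - 6) = -30 / 5 = -6
  v = 6 + (-6) = 0

Answer: 0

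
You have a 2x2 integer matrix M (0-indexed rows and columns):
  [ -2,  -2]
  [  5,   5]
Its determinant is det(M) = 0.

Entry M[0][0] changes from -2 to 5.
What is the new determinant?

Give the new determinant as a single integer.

Answer: 35

Derivation:
det is linear in row 0: changing M[0][0] by delta changes det by delta * cofactor(0,0).
Cofactor C_00 = (-1)^(0+0) * minor(0,0) = 5
Entry delta = 5 - -2 = 7
Det delta = 7 * 5 = 35
New det = 0 + 35 = 35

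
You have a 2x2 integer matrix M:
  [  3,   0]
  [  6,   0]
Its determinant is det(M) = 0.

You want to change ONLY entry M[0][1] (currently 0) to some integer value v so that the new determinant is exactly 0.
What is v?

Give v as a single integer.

Answer: 0

Derivation:
det is linear in entry M[0][1]: det = old_det + (v - 0) * C_01
Cofactor C_01 = -6
Want det = 0: 0 + (v - 0) * -6 = 0
  (v - 0) = 0 / -6 = 0
  v = 0 + (0) = 0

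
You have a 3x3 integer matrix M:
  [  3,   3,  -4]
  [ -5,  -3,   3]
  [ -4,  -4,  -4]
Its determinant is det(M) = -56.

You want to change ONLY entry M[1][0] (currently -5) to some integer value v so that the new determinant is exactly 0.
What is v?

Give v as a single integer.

Answer: -3

Derivation:
det is linear in entry M[1][0]: det = old_det + (v - -5) * C_10
Cofactor C_10 = 28
Want det = 0: -56 + (v - -5) * 28 = 0
  (v - -5) = 56 / 28 = 2
  v = -5 + (2) = -3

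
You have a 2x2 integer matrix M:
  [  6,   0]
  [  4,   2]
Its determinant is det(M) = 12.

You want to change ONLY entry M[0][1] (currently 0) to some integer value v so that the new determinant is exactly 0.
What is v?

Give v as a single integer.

det is linear in entry M[0][1]: det = old_det + (v - 0) * C_01
Cofactor C_01 = -4
Want det = 0: 12 + (v - 0) * -4 = 0
  (v - 0) = -12 / -4 = 3
  v = 0 + (3) = 3

Answer: 3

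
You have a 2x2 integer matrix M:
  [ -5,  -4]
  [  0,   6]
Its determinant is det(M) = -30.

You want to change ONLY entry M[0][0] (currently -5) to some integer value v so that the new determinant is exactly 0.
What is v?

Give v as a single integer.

det is linear in entry M[0][0]: det = old_det + (v - -5) * C_00
Cofactor C_00 = 6
Want det = 0: -30 + (v - -5) * 6 = 0
  (v - -5) = 30 / 6 = 5
  v = -5 + (5) = 0

Answer: 0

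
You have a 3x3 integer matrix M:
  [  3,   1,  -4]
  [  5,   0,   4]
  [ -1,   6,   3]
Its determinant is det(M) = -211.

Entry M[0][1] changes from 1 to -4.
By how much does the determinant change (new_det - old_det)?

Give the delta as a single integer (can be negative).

Answer: 95

Derivation:
Cofactor C_01 = -19
Entry delta = -4 - 1 = -5
Det delta = entry_delta * cofactor = -5 * -19 = 95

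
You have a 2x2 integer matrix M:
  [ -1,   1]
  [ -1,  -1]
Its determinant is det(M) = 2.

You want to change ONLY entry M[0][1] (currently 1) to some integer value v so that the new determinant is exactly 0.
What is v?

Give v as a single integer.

Answer: -1

Derivation:
det is linear in entry M[0][1]: det = old_det + (v - 1) * C_01
Cofactor C_01 = 1
Want det = 0: 2 + (v - 1) * 1 = 0
  (v - 1) = -2 / 1 = -2
  v = 1 + (-2) = -1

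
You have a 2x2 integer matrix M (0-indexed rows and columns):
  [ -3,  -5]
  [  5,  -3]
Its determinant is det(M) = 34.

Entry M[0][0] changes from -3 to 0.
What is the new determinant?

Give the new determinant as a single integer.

det is linear in row 0: changing M[0][0] by delta changes det by delta * cofactor(0,0).
Cofactor C_00 = (-1)^(0+0) * minor(0,0) = -3
Entry delta = 0 - -3 = 3
Det delta = 3 * -3 = -9
New det = 34 + -9 = 25

Answer: 25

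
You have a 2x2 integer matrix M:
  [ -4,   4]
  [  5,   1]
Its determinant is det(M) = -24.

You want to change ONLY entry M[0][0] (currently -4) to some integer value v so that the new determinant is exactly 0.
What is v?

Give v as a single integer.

det is linear in entry M[0][0]: det = old_det + (v - -4) * C_00
Cofactor C_00 = 1
Want det = 0: -24 + (v - -4) * 1 = 0
  (v - -4) = 24 / 1 = 24
  v = -4 + (24) = 20

Answer: 20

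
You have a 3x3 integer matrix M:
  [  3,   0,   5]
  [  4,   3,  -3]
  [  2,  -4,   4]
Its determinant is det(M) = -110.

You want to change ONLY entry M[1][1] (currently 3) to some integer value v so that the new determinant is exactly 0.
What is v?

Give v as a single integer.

det is linear in entry M[1][1]: det = old_det + (v - 3) * C_11
Cofactor C_11 = 2
Want det = 0: -110 + (v - 3) * 2 = 0
  (v - 3) = 110 / 2 = 55
  v = 3 + (55) = 58

Answer: 58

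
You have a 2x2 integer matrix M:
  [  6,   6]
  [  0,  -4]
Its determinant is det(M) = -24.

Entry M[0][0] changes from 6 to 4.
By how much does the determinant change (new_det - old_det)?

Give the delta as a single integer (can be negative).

Cofactor C_00 = -4
Entry delta = 4 - 6 = -2
Det delta = entry_delta * cofactor = -2 * -4 = 8

Answer: 8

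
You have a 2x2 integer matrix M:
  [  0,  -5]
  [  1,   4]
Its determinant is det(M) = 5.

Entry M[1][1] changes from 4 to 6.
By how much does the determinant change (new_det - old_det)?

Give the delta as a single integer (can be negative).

Cofactor C_11 = 0
Entry delta = 6 - 4 = 2
Det delta = entry_delta * cofactor = 2 * 0 = 0

Answer: 0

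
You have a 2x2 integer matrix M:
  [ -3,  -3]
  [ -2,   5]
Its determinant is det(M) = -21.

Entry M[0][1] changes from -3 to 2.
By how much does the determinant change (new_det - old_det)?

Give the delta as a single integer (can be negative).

Cofactor C_01 = 2
Entry delta = 2 - -3 = 5
Det delta = entry_delta * cofactor = 5 * 2 = 10

Answer: 10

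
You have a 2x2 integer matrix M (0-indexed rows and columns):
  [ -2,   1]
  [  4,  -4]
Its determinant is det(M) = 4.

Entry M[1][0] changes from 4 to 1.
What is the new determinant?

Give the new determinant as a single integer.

det is linear in row 1: changing M[1][0] by delta changes det by delta * cofactor(1,0).
Cofactor C_10 = (-1)^(1+0) * minor(1,0) = -1
Entry delta = 1 - 4 = -3
Det delta = -3 * -1 = 3
New det = 4 + 3 = 7

Answer: 7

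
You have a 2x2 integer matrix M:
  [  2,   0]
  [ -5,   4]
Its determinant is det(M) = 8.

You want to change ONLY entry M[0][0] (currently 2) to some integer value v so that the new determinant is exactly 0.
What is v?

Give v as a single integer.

Answer: 0

Derivation:
det is linear in entry M[0][0]: det = old_det + (v - 2) * C_00
Cofactor C_00 = 4
Want det = 0: 8 + (v - 2) * 4 = 0
  (v - 2) = -8 / 4 = -2
  v = 2 + (-2) = 0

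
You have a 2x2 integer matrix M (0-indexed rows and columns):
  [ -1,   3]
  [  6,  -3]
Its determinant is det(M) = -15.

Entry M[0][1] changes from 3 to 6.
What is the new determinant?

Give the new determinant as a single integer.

Answer: -33

Derivation:
det is linear in row 0: changing M[0][1] by delta changes det by delta * cofactor(0,1).
Cofactor C_01 = (-1)^(0+1) * minor(0,1) = -6
Entry delta = 6 - 3 = 3
Det delta = 3 * -6 = -18
New det = -15 + -18 = -33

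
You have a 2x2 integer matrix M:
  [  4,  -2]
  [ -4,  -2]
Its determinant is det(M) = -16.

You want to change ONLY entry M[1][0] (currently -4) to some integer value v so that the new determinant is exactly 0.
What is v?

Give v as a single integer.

det is linear in entry M[1][0]: det = old_det + (v - -4) * C_10
Cofactor C_10 = 2
Want det = 0: -16 + (v - -4) * 2 = 0
  (v - -4) = 16 / 2 = 8
  v = -4 + (8) = 4

Answer: 4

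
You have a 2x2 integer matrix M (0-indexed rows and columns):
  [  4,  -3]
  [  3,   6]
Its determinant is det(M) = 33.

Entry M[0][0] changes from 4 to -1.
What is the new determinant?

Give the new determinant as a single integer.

Answer: 3

Derivation:
det is linear in row 0: changing M[0][0] by delta changes det by delta * cofactor(0,0).
Cofactor C_00 = (-1)^(0+0) * minor(0,0) = 6
Entry delta = -1 - 4 = -5
Det delta = -5 * 6 = -30
New det = 33 + -30 = 3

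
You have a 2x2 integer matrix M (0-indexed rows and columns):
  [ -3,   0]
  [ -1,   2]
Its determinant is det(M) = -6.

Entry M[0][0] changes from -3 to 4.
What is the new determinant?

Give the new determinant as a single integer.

Answer: 8

Derivation:
det is linear in row 0: changing M[0][0] by delta changes det by delta * cofactor(0,0).
Cofactor C_00 = (-1)^(0+0) * minor(0,0) = 2
Entry delta = 4 - -3 = 7
Det delta = 7 * 2 = 14
New det = -6 + 14 = 8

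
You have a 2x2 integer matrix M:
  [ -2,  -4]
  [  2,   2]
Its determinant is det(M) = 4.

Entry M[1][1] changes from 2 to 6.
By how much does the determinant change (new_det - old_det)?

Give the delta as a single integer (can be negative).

Cofactor C_11 = -2
Entry delta = 6 - 2 = 4
Det delta = entry_delta * cofactor = 4 * -2 = -8

Answer: -8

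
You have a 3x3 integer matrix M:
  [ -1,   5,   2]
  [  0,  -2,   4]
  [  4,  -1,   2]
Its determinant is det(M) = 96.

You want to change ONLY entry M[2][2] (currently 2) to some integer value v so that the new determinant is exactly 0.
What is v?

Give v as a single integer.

Answer: -46

Derivation:
det is linear in entry M[2][2]: det = old_det + (v - 2) * C_22
Cofactor C_22 = 2
Want det = 0: 96 + (v - 2) * 2 = 0
  (v - 2) = -96 / 2 = -48
  v = 2 + (-48) = -46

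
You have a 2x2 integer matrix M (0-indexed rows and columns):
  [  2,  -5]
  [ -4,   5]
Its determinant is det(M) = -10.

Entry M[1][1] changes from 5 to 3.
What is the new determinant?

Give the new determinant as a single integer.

det is linear in row 1: changing M[1][1] by delta changes det by delta * cofactor(1,1).
Cofactor C_11 = (-1)^(1+1) * minor(1,1) = 2
Entry delta = 3 - 5 = -2
Det delta = -2 * 2 = -4
New det = -10 + -4 = -14

Answer: -14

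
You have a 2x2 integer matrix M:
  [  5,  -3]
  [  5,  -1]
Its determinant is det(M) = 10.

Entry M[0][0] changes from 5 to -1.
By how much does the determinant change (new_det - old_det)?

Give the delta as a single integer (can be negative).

Answer: 6

Derivation:
Cofactor C_00 = -1
Entry delta = -1 - 5 = -6
Det delta = entry_delta * cofactor = -6 * -1 = 6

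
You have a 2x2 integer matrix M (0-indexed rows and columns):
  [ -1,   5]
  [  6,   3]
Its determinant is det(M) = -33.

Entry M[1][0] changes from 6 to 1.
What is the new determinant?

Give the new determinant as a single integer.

det is linear in row 1: changing M[1][0] by delta changes det by delta * cofactor(1,0).
Cofactor C_10 = (-1)^(1+0) * minor(1,0) = -5
Entry delta = 1 - 6 = -5
Det delta = -5 * -5 = 25
New det = -33 + 25 = -8

Answer: -8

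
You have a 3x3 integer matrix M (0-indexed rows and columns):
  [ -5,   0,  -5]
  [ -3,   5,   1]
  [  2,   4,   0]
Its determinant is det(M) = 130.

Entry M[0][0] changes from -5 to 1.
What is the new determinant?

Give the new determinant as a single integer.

det is linear in row 0: changing M[0][0] by delta changes det by delta * cofactor(0,0).
Cofactor C_00 = (-1)^(0+0) * minor(0,0) = -4
Entry delta = 1 - -5 = 6
Det delta = 6 * -4 = -24
New det = 130 + -24 = 106

Answer: 106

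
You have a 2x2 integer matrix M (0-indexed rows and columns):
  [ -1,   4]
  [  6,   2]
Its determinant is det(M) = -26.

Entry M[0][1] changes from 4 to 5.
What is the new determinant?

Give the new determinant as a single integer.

det is linear in row 0: changing M[0][1] by delta changes det by delta * cofactor(0,1).
Cofactor C_01 = (-1)^(0+1) * minor(0,1) = -6
Entry delta = 5 - 4 = 1
Det delta = 1 * -6 = -6
New det = -26 + -6 = -32

Answer: -32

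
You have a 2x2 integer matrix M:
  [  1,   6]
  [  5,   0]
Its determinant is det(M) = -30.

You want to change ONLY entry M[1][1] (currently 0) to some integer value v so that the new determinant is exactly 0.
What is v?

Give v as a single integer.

det is linear in entry M[1][1]: det = old_det + (v - 0) * C_11
Cofactor C_11 = 1
Want det = 0: -30 + (v - 0) * 1 = 0
  (v - 0) = 30 / 1 = 30
  v = 0 + (30) = 30

Answer: 30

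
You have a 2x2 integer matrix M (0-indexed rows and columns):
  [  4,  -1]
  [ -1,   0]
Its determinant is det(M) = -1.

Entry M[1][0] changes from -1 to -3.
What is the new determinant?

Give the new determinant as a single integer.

Answer: -3

Derivation:
det is linear in row 1: changing M[1][0] by delta changes det by delta * cofactor(1,0).
Cofactor C_10 = (-1)^(1+0) * minor(1,0) = 1
Entry delta = -3 - -1 = -2
Det delta = -2 * 1 = -2
New det = -1 + -2 = -3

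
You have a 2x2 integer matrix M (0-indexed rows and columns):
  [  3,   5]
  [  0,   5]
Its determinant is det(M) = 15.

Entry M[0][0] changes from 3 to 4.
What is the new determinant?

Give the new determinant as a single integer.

det is linear in row 0: changing M[0][0] by delta changes det by delta * cofactor(0,0).
Cofactor C_00 = (-1)^(0+0) * minor(0,0) = 5
Entry delta = 4 - 3 = 1
Det delta = 1 * 5 = 5
New det = 15 + 5 = 20

Answer: 20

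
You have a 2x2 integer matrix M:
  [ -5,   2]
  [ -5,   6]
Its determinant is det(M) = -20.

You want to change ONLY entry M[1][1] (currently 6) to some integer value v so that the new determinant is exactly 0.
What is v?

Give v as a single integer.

det is linear in entry M[1][1]: det = old_det + (v - 6) * C_11
Cofactor C_11 = -5
Want det = 0: -20 + (v - 6) * -5 = 0
  (v - 6) = 20 / -5 = -4
  v = 6 + (-4) = 2

Answer: 2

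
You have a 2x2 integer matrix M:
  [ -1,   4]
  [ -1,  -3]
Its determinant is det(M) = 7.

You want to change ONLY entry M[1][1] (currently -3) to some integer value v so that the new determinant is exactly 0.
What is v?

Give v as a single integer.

Answer: 4

Derivation:
det is linear in entry M[1][1]: det = old_det + (v - -3) * C_11
Cofactor C_11 = -1
Want det = 0: 7 + (v - -3) * -1 = 0
  (v - -3) = -7 / -1 = 7
  v = -3 + (7) = 4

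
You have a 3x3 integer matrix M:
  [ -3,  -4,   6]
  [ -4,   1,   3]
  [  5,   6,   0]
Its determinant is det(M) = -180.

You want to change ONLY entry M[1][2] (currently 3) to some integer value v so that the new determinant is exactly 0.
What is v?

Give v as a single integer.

Answer: -87

Derivation:
det is linear in entry M[1][2]: det = old_det + (v - 3) * C_12
Cofactor C_12 = -2
Want det = 0: -180 + (v - 3) * -2 = 0
  (v - 3) = 180 / -2 = -90
  v = 3 + (-90) = -87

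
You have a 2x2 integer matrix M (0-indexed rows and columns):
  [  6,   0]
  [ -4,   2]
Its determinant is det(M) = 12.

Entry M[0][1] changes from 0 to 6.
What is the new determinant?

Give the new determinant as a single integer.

det is linear in row 0: changing M[0][1] by delta changes det by delta * cofactor(0,1).
Cofactor C_01 = (-1)^(0+1) * minor(0,1) = 4
Entry delta = 6 - 0 = 6
Det delta = 6 * 4 = 24
New det = 12 + 24 = 36

Answer: 36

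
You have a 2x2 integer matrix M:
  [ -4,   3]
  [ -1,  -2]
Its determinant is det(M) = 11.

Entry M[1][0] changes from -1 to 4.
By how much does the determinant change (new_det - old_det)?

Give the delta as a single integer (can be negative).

Answer: -15

Derivation:
Cofactor C_10 = -3
Entry delta = 4 - -1 = 5
Det delta = entry_delta * cofactor = 5 * -3 = -15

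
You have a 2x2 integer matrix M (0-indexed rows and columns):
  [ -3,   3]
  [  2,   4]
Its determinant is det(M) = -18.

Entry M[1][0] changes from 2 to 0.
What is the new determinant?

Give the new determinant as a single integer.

det is linear in row 1: changing M[1][0] by delta changes det by delta * cofactor(1,0).
Cofactor C_10 = (-1)^(1+0) * minor(1,0) = -3
Entry delta = 0 - 2 = -2
Det delta = -2 * -3 = 6
New det = -18 + 6 = -12

Answer: -12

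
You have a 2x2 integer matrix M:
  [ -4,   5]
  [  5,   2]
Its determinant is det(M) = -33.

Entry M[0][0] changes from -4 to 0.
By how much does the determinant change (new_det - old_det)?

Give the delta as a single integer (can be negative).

Answer: 8

Derivation:
Cofactor C_00 = 2
Entry delta = 0 - -4 = 4
Det delta = entry_delta * cofactor = 4 * 2 = 8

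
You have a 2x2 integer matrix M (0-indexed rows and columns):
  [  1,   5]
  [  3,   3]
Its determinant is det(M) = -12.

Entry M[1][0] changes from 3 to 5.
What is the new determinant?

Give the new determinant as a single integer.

det is linear in row 1: changing M[1][0] by delta changes det by delta * cofactor(1,0).
Cofactor C_10 = (-1)^(1+0) * minor(1,0) = -5
Entry delta = 5 - 3 = 2
Det delta = 2 * -5 = -10
New det = -12 + -10 = -22

Answer: -22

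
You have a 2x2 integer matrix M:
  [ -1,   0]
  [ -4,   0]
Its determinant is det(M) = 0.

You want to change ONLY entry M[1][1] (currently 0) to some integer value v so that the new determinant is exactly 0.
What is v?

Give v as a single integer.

det is linear in entry M[1][1]: det = old_det + (v - 0) * C_11
Cofactor C_11 = -1
Want det = 0: 0 + (v - 0) * -1 = 0
  (v - 0) = 0 / -1 = 0
  v = 0 + (0) = 0

Answer: 0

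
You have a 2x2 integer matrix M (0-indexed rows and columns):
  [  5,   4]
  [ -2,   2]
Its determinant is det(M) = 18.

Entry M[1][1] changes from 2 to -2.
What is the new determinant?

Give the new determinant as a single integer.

det is linear in row 1: changing M[1][1] by delta changes det by delta * cofactor(1,1).
Cofactor C_11 = (-1)^(1+1) * minor(1,1) = 5
Entry delta = -2 - 2 = -4
Det delta = -4 * 5 = -20
New det = 18 + -20 = -2

Answer: -2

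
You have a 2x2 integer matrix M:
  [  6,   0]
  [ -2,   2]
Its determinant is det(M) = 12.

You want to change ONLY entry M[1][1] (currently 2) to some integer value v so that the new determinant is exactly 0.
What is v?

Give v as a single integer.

det is linear in entry M[1][1]: det = old_det + (v - 2) * C_11
Cofactor C_11 = 6
Want det = 0: 12 + (v - 2) * 6 = 0
  (v - 2) = -12 / 6 = -2
  v = 2 + (-2) = 0

Answer: 0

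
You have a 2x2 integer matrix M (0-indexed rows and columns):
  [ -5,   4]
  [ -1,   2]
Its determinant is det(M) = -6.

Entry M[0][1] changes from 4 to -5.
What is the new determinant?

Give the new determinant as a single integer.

det is linear in row 0: changing M[0][1] by delta changes det by delta * cofactor(0,1).
Cofactor C_01 = (-1)^(0+1) * minor(0,1) = 1
Entry delta = -5 - 4 = -9
Det delta = -9 * 1 = -9
New det = -6 + -9 = -15

Answer: -15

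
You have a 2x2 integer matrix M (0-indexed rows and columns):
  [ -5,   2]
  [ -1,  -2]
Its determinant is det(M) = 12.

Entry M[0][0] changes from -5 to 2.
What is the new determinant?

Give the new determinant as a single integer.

Answer: -2

Derivation:
det is linear in row 0: changing M[0][0] by delta changes det by delta * cofactor(0,0).
Cofactor C_00 = (-1)^(0+0) * minor(0,0) = -2
Entry delta = 2 - -5 = 7
Det delta = 7 * -2 = -14
New det = 12 + -14 = -2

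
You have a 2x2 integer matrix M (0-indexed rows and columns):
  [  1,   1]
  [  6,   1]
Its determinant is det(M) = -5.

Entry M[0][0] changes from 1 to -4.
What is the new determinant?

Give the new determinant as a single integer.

det is linear in row 0: changing M[0][0] by delta changes det by delta * cofactor(0,0).
Cofactor C_00 = (-1)^(0+0) * minor(0,0) = 1
Entry delta = -4 - 1 = -5
Det delta = -5 * 1 = -5
New det = -5 + -5 = -10

Answer: -10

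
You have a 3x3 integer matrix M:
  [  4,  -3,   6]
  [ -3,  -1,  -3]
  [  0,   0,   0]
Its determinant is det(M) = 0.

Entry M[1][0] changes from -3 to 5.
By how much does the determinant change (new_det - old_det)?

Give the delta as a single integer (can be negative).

Answer: 0

Derivation:
Cofactor C_10 = 0
Entry delta = 5 - -3 = 8
Det delta = entry_delta * cofactor = 8 * 0 = 0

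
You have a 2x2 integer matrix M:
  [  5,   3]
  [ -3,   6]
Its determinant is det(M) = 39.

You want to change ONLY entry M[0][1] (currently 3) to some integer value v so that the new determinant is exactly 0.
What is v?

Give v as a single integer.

det is linear in entry M[0][1]: det = old_det + (v - 3) * C_01
Cofactor C_01 = 3
Want det = 0: 39 + (v - 3) * 3 = 0
  (v - 3) = -39 / 3 = -13
  v = 3 + (-13) = -10

Answer: -10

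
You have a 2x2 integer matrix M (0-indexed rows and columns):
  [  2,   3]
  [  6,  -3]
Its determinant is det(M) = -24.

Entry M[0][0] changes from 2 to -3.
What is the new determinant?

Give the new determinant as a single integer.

Answer: -9

Derivation:
det is linear in row 0: changing M[0][0] by delta changes det by delta * cofactor(0,0).
Cofactor C_00 = (-1)^(0+0) * minor(0,0) = -3
Entry delta = -3 - 2 = -5
Det delta = -5 * -3 = 15
New det = -24 + 15 = -9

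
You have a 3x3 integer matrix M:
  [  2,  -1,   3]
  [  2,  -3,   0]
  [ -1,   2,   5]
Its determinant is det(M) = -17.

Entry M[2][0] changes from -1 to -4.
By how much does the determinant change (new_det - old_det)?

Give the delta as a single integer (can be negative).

Answer: -27

Derivation:
Cofactor C_20 = 9
Entry delta = -4 - -1 = -3
Det delta = entry_delta * cofactor = -3 * 9 = -27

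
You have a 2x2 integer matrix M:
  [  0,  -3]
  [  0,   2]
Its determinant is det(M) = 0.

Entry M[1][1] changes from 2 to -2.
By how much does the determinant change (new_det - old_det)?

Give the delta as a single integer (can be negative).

Answer: 0

Derivation:
Cofactor C_11 = 0
Entry delta = -2 - 2 = -4
Det delta = entry_delta * cofactor = -4 * 0 = 0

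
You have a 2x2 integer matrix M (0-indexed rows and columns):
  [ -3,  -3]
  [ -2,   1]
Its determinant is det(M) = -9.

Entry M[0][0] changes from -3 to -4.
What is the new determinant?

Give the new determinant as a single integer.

det is linear in row 0: changing M[0][0] by delta changes det by delta * cofactor(0,0).
Cofactor C_00 = (-1)^(0+0) * minor(0,0) = 1
Entry delta = -4 - -3 = -1
Det delta = -1 * 1 = -1
New det = -9 + -1 = -10

Answer: -10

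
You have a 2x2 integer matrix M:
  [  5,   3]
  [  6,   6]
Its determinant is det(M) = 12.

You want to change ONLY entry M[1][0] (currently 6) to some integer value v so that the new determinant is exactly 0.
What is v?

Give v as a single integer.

det is linear in entry M[1][0]: det = old_det + (v - 6) * C_10
Cofactor C_10 = -3
Want det = 0: 12 + (v - 6) * -3 = 0
  (v - 6) = -12 / -3 = 4
  v = 6 + (4) = 10

Answer: 10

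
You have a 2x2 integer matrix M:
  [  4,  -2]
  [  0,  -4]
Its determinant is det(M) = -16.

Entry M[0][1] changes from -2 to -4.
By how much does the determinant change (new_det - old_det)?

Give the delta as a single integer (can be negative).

Answer: 0

Derivation:
Cofactor C_01 = 0
Entry delta = -4 - -2 = -2
Det delta = entry_delta * cofactor = -2 * 0 = 0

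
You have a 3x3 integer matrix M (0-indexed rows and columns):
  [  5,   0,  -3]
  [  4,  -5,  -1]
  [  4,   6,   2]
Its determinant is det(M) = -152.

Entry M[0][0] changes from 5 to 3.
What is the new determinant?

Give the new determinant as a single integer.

Answer: -144

Derivation:
det is linear in row 0: changing M[0][0] by delta changes det by delta * cofactor(0,0).
Cofactor C_00 = (-1)^(0+0) * minor(0,0) = -4
Entry delta = 3 - 5 = -2
Det delta = -2 * -4 = 8
New det = -152 + 8 = -144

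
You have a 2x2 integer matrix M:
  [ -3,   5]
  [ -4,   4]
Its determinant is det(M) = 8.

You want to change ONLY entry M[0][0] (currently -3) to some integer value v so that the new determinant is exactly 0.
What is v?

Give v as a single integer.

Answer: -5

Derivation:
det is linear in entry M[0][0]: det = old_det + (v - -3) * C_00
Cofactor C_00 = 4
Want det = 0: 8 + (v - -3) * 4 = 0
  (v - -3) = -8 / 4 = -2
  v = -3 + (-2) = -5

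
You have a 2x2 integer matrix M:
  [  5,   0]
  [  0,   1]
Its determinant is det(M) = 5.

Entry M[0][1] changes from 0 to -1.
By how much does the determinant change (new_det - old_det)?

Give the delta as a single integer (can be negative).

Cofactor C_01 = 0
Entry delta = -1 - 0 = -1
Det delta = entry_delta * cofactor = -1 * 0 = 0

Answer: 0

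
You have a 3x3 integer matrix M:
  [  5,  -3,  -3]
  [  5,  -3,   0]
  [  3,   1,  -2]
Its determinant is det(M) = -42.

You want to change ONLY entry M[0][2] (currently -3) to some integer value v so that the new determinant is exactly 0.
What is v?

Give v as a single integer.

Answer: 0

Derivation:
det is linear in entry M[0][2]: det = old_det + (v - -3) * C_02
Cofactor C_02 = 14
Want det = 0: -42 + (v - -3) * 14 = 0
  (v - -3) = 42 / 14 = 3
  v = -3 + (3) = 0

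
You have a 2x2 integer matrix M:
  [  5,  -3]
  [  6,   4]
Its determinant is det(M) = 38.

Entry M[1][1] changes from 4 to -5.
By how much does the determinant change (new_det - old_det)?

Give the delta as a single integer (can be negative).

Answer: -45

Derivation:
Cofactor C_11 = 5
Entry delta = -5 - 4 = -9
Det delta = entry_delta * cofactor = -9 * 5 = -45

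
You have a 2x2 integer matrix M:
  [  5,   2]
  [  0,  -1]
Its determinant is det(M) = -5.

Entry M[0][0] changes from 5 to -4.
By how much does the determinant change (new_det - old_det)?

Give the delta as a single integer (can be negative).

Answer: 9

Derivation:
Cofactor C_00 = -1
Entry delta = -4 - 5 = -9
Det delta = entry_delta * cofactor = -9 * -1 = 9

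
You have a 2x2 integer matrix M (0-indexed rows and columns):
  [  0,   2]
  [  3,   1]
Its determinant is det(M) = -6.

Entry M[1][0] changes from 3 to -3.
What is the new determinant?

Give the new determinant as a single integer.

Answer: 6

Derivation:
det is linear in row 1: changing M[1][0] by delta changes det by delta * cofactor(1,0).
Cofactor C_10 = (-1)^(1+0) * minor(1,0) = -2
Entry delta = -3 - 3 = -6
Det delta = -6 * -2 = 12
New det = -6 + 12 = 6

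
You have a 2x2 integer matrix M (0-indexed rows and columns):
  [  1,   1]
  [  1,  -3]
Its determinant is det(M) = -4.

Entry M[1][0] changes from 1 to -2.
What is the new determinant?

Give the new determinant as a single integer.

det is linear in row 1: changing M[1][0] by delta changes det by delta * cofactor(1,0).
Cofactor C_10 = (-1)^(1+0) * minor(1,0) = -1
Entry delta = -2 - 1 = -3
Det delta = -3 * -1 = 3
New det = -4 + 3 = -1

Answer: -1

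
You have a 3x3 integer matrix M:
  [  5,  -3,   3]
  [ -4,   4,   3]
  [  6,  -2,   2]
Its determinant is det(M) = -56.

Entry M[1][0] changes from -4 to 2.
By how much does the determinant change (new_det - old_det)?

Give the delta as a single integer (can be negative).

Answer: 0

Derivation:
Cofactor C_10 = 0
Entry delta = 2 - -4 = 6
Det delta = entry_delta * cofactor = 6 * 0 = 0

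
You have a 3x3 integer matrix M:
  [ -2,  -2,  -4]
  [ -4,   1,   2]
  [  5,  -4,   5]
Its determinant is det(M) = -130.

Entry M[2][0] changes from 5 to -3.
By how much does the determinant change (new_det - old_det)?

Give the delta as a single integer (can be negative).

Cofactor C_20 = 0
Entry delta = -3 - 5 = -8
Det delta = entry_delta * cofactor = -8 * 0 = 0

Answer: 0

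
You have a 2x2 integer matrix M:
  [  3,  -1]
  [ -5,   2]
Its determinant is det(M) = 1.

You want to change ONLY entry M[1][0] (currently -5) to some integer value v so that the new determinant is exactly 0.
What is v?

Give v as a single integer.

det is linear in entry M[1][0]: det = old_det + (v - -5) * C_10
Cofactor C_10 = 1
Want det = 0: 1 + (v - -5) * 1 = 0
  (v - -5) = -1 / 1 = -1
  v = -5 + (-1) = -6

Answer: -6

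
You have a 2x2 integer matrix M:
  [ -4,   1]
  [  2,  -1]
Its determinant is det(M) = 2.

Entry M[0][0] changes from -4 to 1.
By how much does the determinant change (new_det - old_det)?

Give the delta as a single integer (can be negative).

Answer: -5

Derivation:
Cofactor C_00 = -1
Entry delta = 1 - -4 = 5
Det delta = entry_delta * cofactor = 5 * -1 = -5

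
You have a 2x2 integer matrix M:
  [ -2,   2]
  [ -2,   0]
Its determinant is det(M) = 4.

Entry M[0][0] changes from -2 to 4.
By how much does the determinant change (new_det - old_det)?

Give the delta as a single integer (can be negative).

Cofactor C_00 = 0
Entry delta = 4 - -2 = 6
Det delta = entry_delta * cofactor = 6 * 0 = 0

Answer: 0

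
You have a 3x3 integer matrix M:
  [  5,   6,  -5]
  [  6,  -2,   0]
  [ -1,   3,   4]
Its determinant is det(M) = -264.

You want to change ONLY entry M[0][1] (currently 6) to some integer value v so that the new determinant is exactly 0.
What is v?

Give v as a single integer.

Answer: -5

Derivation:
det is linear in entry M[0][1]: det = old_det + (v - 6) * C_01
Cofactor C_01 = -24
Want det = 0: -264 + (v - 6) * -24 = 0
  (v - 6) = 264 / -24 = -11
  v = 6 + (-11) = -5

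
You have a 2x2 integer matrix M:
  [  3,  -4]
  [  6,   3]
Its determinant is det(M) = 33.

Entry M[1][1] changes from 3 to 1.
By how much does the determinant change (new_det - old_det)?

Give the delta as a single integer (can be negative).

Cofactor C_11 = 3
Entry delta = 1 - 3 = -2
Det delta = entry_delta * cofactor = -2 * 3 = -6

Answer: -6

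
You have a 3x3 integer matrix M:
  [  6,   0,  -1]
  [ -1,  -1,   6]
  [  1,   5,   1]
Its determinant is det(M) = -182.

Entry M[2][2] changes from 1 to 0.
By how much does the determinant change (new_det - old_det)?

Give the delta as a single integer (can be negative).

Answer: 6

Derivation:
Cofactor C_22 = -6
Entry delta = 0 - 1 = -1
Det delta = entry_delta * cofactor = -1 * -6 = 6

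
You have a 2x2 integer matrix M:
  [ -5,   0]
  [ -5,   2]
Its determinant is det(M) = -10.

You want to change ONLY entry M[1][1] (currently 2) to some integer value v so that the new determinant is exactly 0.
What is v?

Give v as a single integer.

det is linear in entry M[1][1]: det = old_det + (v - 2) * C_11
Cofactor C_11 = -5
Want det = 0: -10 + (v - 2) * -5 = 0
  (v - 2) = 10 / -5 = -2
  v = 2 + (-2) = 0

Answer: 0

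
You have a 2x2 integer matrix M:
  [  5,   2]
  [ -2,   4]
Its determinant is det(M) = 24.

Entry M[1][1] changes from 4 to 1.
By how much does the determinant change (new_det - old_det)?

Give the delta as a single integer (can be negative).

Cofactor C_11 = 5
Entry delta = 1 - 4 = -3
Det delta = entry_delta * cofactor = -3 * 5 = -15

Answer: -15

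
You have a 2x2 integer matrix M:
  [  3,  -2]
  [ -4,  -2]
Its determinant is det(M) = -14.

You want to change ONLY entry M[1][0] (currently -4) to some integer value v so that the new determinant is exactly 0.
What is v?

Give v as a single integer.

Answer: 3

Derivation:
det is linear in entry M[1][0]: det = old_det + (v - -4) * C_10
Cofactor C_10 = 2
Want det = 0: -14 + (v - -4) * 2 = 0
  (v - -4) = 14 / 2 = 7
  v = -4 + (7) = 3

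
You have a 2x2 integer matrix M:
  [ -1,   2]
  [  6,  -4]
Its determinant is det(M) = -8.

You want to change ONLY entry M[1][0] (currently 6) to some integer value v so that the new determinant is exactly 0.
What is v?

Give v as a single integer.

det is linear in entry M[1][0]: det = old_det + (v - 6) * C_10
Cofactor C_10 = -2
Want det = 0: -8 + (v - 6) * -2 = 0
  (v - 6) = 8 / -2 = -4
  v = 6 + (-4) = 2

Answer: 2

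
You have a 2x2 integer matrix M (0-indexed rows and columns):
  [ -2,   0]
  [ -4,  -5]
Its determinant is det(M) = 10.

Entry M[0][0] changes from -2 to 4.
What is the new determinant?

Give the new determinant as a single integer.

Answer: -20

Derivation:
det is linear in row 0: changing M[0][0] by delta changes det by delta * cofactor(0,0).
Cofactor C_00 = (-1)^(0+0) * minor(0,0) = -5
Entry delta = 4 - -2 = 6
Det delta = 6 * -5 = -30
New det = 10 + -30 = -20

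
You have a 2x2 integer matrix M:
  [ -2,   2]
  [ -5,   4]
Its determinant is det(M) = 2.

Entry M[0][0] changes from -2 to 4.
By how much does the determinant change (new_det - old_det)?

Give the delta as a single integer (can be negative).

Answer: 24

Derivation:
Cofactor C_00 = 4
Entry delta = 4 - -2 = 6
Det delta = entry_delta * cofactor = 6 * 4 = 24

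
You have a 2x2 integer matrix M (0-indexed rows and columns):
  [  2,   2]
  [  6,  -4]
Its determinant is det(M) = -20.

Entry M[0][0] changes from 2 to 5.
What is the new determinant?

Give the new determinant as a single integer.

det is linear in row 0: changing M[0][0] by delta changes det by delta * cofactor(0,0).
Cofactor C_00 = (-1)^(0+0) * minor(0,0) = -4
Entry delta = 5 - 2 = 3
Det delta = 3 * -4 = -12
New det = -20 + -12 = -32

Answer: -32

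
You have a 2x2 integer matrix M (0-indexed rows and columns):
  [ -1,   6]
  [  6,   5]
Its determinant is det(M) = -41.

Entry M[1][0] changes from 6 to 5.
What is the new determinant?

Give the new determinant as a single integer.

Answer: -35

Derivation:
det is linear in row 1: changing M[1][0] by delta changes det by delta * cofactor(1,0).
Cofactor C_10 = (-1)^(1+0) * minor(1,0) = -6
Entry delta = 5 - 6 = -1
Det delta = -1 * -6 = 6
New det = -41 + 6 = -35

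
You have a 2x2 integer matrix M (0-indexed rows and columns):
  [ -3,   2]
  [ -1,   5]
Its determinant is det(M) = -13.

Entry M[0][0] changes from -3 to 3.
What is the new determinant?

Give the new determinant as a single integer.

det is linear in row 0: changing M[0][0] by delta changes det by delta * cofactor(0,0).
Cofactor C_00 = (-1)^(0+0) * minor(0,0) = 5
Entry delta = 3 - -3 = 6
Det delta = 6 * 5 = 30
New det = -13 + 30 = 17

Answer: 17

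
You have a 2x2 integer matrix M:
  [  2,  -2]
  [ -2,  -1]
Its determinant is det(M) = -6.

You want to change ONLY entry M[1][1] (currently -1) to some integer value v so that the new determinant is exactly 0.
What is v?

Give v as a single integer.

det is linear in entry M[1][1]: det = old_det + (v - -1) * C_11
Cofactor C_11 = 2
Want det = 0: -6 + (v - -1) * 2 = 0
  (v - -1) = 6 / 2 = 3
  v = -1 + (3) = 2

Answer: 2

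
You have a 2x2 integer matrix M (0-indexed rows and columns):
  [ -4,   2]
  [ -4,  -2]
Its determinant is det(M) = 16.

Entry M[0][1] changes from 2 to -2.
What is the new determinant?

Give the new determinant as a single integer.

Answer: 0

Derivation:
det is linear in row 0: changing M[0][1] by delta changes det by delta * cofactor(0,1).
Cofactor C_01 = (-1)^(0+1) * minor(0,1) = 4
Entry delta = -2 - 2 = -4
Det delta = -4 * 4 = -16
New det = 16 + -16 = 0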